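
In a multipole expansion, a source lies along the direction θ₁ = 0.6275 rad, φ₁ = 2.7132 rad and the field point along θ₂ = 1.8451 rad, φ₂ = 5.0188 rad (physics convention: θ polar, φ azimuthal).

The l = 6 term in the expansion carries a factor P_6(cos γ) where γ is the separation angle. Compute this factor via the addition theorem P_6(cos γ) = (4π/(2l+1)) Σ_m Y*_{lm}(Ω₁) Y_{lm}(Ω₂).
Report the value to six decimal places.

Summing Y*_{l m}(θ₁,φ₁)·Y_{l m}(θ₂,φ₂) over m ∈ [−6, 6]; prefactor 4π/(2·6+1) = 0.966644:
  m=-6: Y*=-0.01665 - 0.01070j  Y=0.10166 + 0.37067j  product 0.00227 - 0.00726j
  m=-5: Y*=0.05109 + 0.07951j  Y=-0.37439 - 0.01451j  product -0.01797 - 0.03051j
  m=-4: Y*=-0.03745 - 0.26052j  Y=-0.01999 + 0.05560j  product 0.01523 + 0.00313j
  m=-3: Y*=-0.12653 + 0.43090j  Y=-0.27443 - 0.20930j  product 0.12491 - 0.09177j
  m=-2: Y*=0.24815 - 0.28637j  Y=0.03532 - 0.02484j  product 0.00165 - 0.01628j
  m=-1: Y*=0.08698 - 0.03972j  Y=-0.09644 - 0.30484j  product -0.02050 - 0.02269j
  m=+0: Y*=-0.41048 + 0.00000j  Y=0.06990 + 0.00000j  product -0.02869 + 0.00000j
  m=+1: Y*=-0.08698 - 0.03972j  Y=0.09644 - 0.30484j  product -0.02050 + 0.02269j
  m=+2: Y*=0.24815 + 0.28637j  Y=0.03532 + 0.02484j  product 0.00165 + 0.01628j
  m=+3: Y*=0.12653 + 0.43090j  Y=0.27443 - 0.20930j  product 0.12491 + 0.09177j
  m=+4: Y*=-0.03745 + 0.26052j  Y=-0.01999 - 0.05560j  product 0.01523 - 0.00313j
  m=+5: Y*=-0.05109 + 0.07951j  Y=0.37439 - 0.01451j  product -0.01797 + 0.03051j
  m=+6: Y*=-0.01665 + 0.01070j  Y=0.10166 - 0.37067j  product 0.00227 + 0.00726j
Σ over m = 0.18250 - 0.00000j; ×(4π/13) → 0.17641 - 0.00000j. Real part: 0.176414

0.176414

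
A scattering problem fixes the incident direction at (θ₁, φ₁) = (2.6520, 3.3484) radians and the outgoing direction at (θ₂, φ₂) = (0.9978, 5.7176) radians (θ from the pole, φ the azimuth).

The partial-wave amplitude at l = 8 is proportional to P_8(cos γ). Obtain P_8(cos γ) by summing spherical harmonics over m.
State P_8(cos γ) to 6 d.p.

0.156452

Addition theorem: P_8(cos γ) = (4π/17) Σ_m Y*_{lm}(Ω₁) Y_{lm}(Ω₂), m = −8…8:
  [-8]  conj(Y_{8,-8})(Ω₁) = -0.000103+0.001229i ; Y_{8,-8}(Ω₂) = -0.023905-0.125854i ; Δ = +0.000157-0.000016i
  [-7]  conj(Y_{8,-7})(Ω₁) = +0.001137+0.009185i ; Y_{8,-7}(Ω₂) = -0.226153-0.241162i ; Δ = +0.001958-0.002351i
  [-6]  conj(Y_{8,-6})(Ω₁) = +0.014091+0.041146i ; Y_{8,-6}(Ω₂) = -0.437424-0.112587i ; Δ = -0.001531-0.019585i
  [-5]  conj(Y_{8,-5})(Ω₁) = +0.073282+0.123156i ; Y_{8,-5}(Ω₂) = -0.247503+0.080284i ; Δ = -0.028025-0.024598i
  [-4]  conj(Y_{8,-4})(Ω₁) = +0.226001+0.245746i ; Y_{8,-4}(Ω₂) = +0.110406-0.133351i ; Δ = +0.057722-0.003006i
  [-3]  conj(Y_{8,-3})(Ω₁) = +0.417952+0.298646i ; Y_{8,-3}(Ω₂) = +0.044924-0.354762i ; Δ = +0.124724-0.134857i
  [-2]  conj(Y_{8,-2})(Ω₁) = +0.360443+0.158211i ; Y_{8,-2}(Ω₂) = -0.002269-0.004825i ; Δ = -0.000055-0.002098i
  [-1]  conj(Y_{8,-1})(Ω₁) = -0.142516-0.029901i ; Y_{8,-1}(Ω₂) = +0.291767+0.185202i ; Δ = -0.036044-0.035118i
  [+0]  conj(Y_{8,0})(Ω₁) = -0.452542-0.000000i ; Y_{8,0}(Ω₂) = +0.057812+0.000000i ; Δ = -0.026163-0.000000i
  [+1]  conj(Y_{8,1})(Ω₁) = +0.142516-0.029901i ; Y_{8,1}(Ω₂) = -0.291767+0.185202i ; Δ = -0.036044+0.035118i
  [+2]  conj(Y_{8,2})(Ω₁) = +0.360443-0.158211i ; Y_{8,2}(Ω₂) = -0.002269+0.004825i ; Δ = -0.000055+0.002098i
  [+3]  conj(Y_{8,3})(Ω₁) = -0.417952+0.298646i ; Y_{8,3}(Ω₂) = -0.044924-0.354762i ; Δ = +0.124724+0.134857i
  [+4]  conj(Y_{8,4})(Ω₁) = +0.226001-0.245746i ; Y_{8,4}(Ω₂) = +0.110406+0.133351i ; Δ = +0.057722+0.003006i
  [+5]  conj(Y_{8,5})(Ω₁) = -0.073282+0.123156i ; Y_{8,5}(Ω₂) = +0.247503+0.080284i ; Δ = -0.028025+0.024598i
  [+6]  conj(Y_{8,6})(Ω₁) = +0.014091-0.041146i ; Y_{8,6}(Ω₂) = -0.437424+0.112587i ; Δ = -0.001531+0.019585i
  [+7]  conj(Y_{8,7})(Ω₁) = -0.001137+0.009185i ; Y_{8,7}(Ω₂) = +0.226153-0.241162i ; Δ = +0.001958+0.002351i
  [+8]  conj(Y_{8,8})(Ω₁) = -0.000103-0.001229i ; Y_{8,8}(Ω₂) = -0.023905+0.125854i ; Δ = +0.000157+0.000016i
Σ over m = +0.211651+0.000000i; ×(4π/17) → +0.156452+0.000000i. Real part: 0.156452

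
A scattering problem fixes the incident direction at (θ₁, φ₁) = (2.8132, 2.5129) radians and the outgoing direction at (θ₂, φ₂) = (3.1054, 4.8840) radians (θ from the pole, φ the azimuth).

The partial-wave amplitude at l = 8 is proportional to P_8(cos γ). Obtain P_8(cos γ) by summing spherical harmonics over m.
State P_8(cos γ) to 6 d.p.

Summing Y*_{l m}(θ₁,φ₁)·Y_{l m}(θ₂,φ₂) over m ∈ [−8, 8]; prefactor 4π/(2·8+1) = 0.739198:
  term(m=-8) = +0.000000-0.000000i   from Y*(Ω₁)=+0.000019+0.000057i, Y(Ω₂)=+0.000000-0.000000i
  term(m=-7) = -0.000000+0.000000i   from Y*(Ω₁)=-0.000217+0.000674i, Y(Ω₂)=+0.000000+0.000000i
  term(m=-6) = -0.000000-0.000000i   from Y*(Ω₁)=-0.004257+0.003107i, Y(Ω₂)=-0.000000+0.000000i
  term(m=-5) = +0.000000+0.000000i   from Y*(Ω₁)=-0.028042+0.000052i, Y(Ω₂)=-0.000000-0.000000i
  term(m=-4) = -0.000003+0.000000i   from Y*(Ω₁)=-0.088596-0.064166i, Y(Ω₂)=+0.000018-0.000015i
  term(m=-3) = +0.000136-0.000149i   from Y*(Ω₁)=-0.094723-0.290418i, Y(Ω₂)=+0.000324+0.000573i
  term(m=-2) = +0.000223+0.007481i   from Y*(Ω₁)=+0.171982-0.530657i, Y(Ω₂)=-0.012635+0.004515i
  term(m=-1) = -0.061571-0.059763i   from Y*(Ω₁)=+0.393153-0.285867i, Y(Ω₂)=-0.030144-0.173927i
  term(m=+0) = -0.242807-0.000000i   from Y*(Ω₁)=-0.213769-0.000000i, Y(Ω₂)=+1.135842+0.000000i
  term(m=+1) = -0.061571+0.059763i   from Y*(Ω₁)=-0.393153-0.285867i, Y(Ω₂)=+0.030144-0.173927i
  term(m=+2) = +0.000223-0.007481i   from Y*(Ω₁)=+0.171982+0.530657i, Y(Ω₂)=-0.012635-0.004515i
  term(m=+3) = +0.000136+0.000149i   from Y*(Ω₁)=+0.094723-0.290418i, Y(Ω₂)=-0.000324+0.000573i
  term(m=+4) = -0.000003-0.000000i   from Y*(Ω₁)=-0.088596+0.064166i, Y(Ω₂)=+0.000018+0.000015i
  term(m=+5) = +0.000000-0.000000i   from Y*(Ω₁)=+0.028042+0.000052i, Y(Ω₂)=+0.000000-0.000000i
  term(m=+6) = -0.000000+0.000000i   from Y*(Ω₁)=-0.004257-0.003107i, Y(Ω₂)=-0.000000-0.000000i
  term(m=+7) = -0.000000-0.000000i   from Y*(Ω₁)=+0.000217+0.000674i, Y(Ω₂)=-0.000000+0.000000i
  term(m=+8) = +0.000000+0.000000i   from Y*(Ω₁)=+0.000019-0.000057i, Y(Ω₂)=+0.000000+0.000000i
Σ over m = -0.365237-0.000000i; ×(4π/17) → -0.269983-0.000000i. Real part: -0.269983

-0.269983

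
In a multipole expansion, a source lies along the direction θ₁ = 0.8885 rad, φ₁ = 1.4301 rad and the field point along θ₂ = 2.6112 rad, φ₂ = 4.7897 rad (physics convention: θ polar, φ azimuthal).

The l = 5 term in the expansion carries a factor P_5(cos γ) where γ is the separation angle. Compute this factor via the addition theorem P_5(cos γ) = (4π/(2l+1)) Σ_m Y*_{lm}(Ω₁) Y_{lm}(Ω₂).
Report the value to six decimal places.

-0.160901

Term-by-term m-sum for l=5 (normalisation 4π/11 = 1.142397):
  m=-5: Y*=0.08455 + 0.09968j  Y=0.00580 + 0.01424j  product -0.00093 + 0.00178j
  m=-4: Y*=0.28403 - 0.17918j  Y=-0.07898 + 0.02523j  product -0.01791 + 0.02132j
  m=-3: Y*=-0.17085 - 0.38045j  Y=-0.05864 - 0.24830j  product -0.08445 + 0.06473j
  m=-2: Y*=-0.11928 + 0.03448j  Y=0.45552 - 0.07100j  product -0.05189 + 0.02418j
  m=-1: Y*=-0.04345 - 0.30680j  Y=0.02765 + 0.35698j  product 0.10832 - 0.02400j
  m=+0: Y*=-0.21188 + 0.00000j  Y=0.22245 + 0.00000j  product -0.04713 + 0.00000j
  m=+1: Y*=0.04345 - 0.30680j  Y=-0.02765 + 0.35698j  product 0.10832 + 0.02400j
  m=+2: Y*=-0.11928 - 0.03448j  Y=0.45552 + 0.07100j  product -0.05189 - 0.02418j
  m=+3: Y*=0.17085 - 0.38045j  Y=0.05864 - 0.24830j  product -0.08445 - 0.06473j
  m=+4: Y*=0.28403 + 0.17918j  Y=-0.07898 - 0.02523j  product -0.01791 - 0.02132j
  m=+5: Y*=-0.08455 + 0.09968j  Y=-0.00580 + 0.01424j  product -0.00093 - 0.00178j
Total Σ_m = -0.14085 + 0.00000j. Multiply by 1.142397: -0.16090 + 0.00000j. P_5(cos γ) = -0.160901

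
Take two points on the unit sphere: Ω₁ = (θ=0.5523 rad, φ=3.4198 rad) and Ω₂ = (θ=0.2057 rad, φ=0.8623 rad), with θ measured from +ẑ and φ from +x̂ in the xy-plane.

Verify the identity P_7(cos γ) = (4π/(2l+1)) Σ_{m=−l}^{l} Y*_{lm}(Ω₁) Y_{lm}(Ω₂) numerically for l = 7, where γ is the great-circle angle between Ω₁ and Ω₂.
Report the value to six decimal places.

Expand P_7 via completeness: Σ_{m} conj(Y_{7,m}) at Ω₁ times Y_{7,m} at Ω₂ —
  [-7]  conj(Y_{7,-7})(Ω₁) = (0.002012, -0.005088) ; Y_{7,-7}(Ω₂) = (0.000007, 0.000002) ; Δ = (0.000000, -0.000000)
  [-6]  conj(Y_{7,-6})(Ω₁) = (-0.003265, 0.033056) ; Y_{7,-6}(Ω₂) = (0.000059, 0.000119) ; Δ = (-0.000004, 0.000002)
  [-5]  conj(Y_{7,-5})(Ω₁) = (-0.021962, -0.120854) ; Y_{7,-5}(Ω₂) = (-0.000583, 0.001376) ; Δ = (0.000179, 0.000040)
  [-4]  conj(Y_{7,-4})(Ω₁) = (0.134390, 0.272641) ; Y_{7,-4}(Ω₂) = (-0.011270, 0.003580) ; Δ = (-0.002491, -0.002592)
  [-3]  conj(Y_{7,-3})(Ω₁) = (-0.324817, -0.358479) ; Y_{7,-3}(Ω₂) = (-0.056955, -0.035288) ; Δ = (0.005850, 0.031879)
  [-2]  conj(Y_{7,-2})(Ω₁) = (0.323455, 0.201178) ; Y_{7,-2}(Ω₂) = (-0.040043, -0.258294) ; Δ = (0.039011, -0.091602)
  [-1]  conj(Y_{7,-1})(Ω₁) = (0.124079, 0.035439) ; Y_{7,-1}(Ω₂) = (0.401750, -0.468831) ; Δ = (0.066463, -0.043934)
  [+0]  conj(Y_{7,0})(Ω₁) = (-0.430012, -0.000000) ; Y_{7,0}(Ω₂) = (0.534181, 0.000000) ; Δ = (-0.229705, -0.000000)
  [+1]  conj(Y_{7,1})(Ω₁) = (-0.124079, 0.035439) ; Y_{7,1}(Ω₂) = (-0.401750, -0.468831) ; Δ = (0.066463, 0.043934)
  [+2]  conj(Y_{7,2})(Ω₁) = (0.323455, -0.201178) ; Y_{7,2}(Ω₂) = (-0.040043, 0.258294) ; Δ = (0.039011, 0.091602)
  [+3]  conj(Y_{7,3})(Ω₁) = (0.324817, -0.358479) ; Y_{7,3}(Ω₂) = (0.056955, -0.035288) ; Δ = (0.005850, -0.031879)
  [+4]  conj(Y_{7,4})(Ω₁) = (0.134390, -0.272641) ; Y_{7,4}(Ω₂) = (-0.011270, -0.003580) ; Δ = (-0.002491, 0.002592)
  [+5]  conj(Y_{7,5})(Ω₁) = (0.021962, -0.120854) ; Y_{7,5}(Ω₂) = (0.000583, 0.001376) ; Δ = (0.000179, -0.000040)
  [+6]  conj(Y_{7,6})(Ω₁) = (-0.003265, -0.033056) ; Y_{7,6}(Ω₂) = (0.000059, -0.000119) ; Δ = (-0.000004, -0.000002)
  [+7]  conj(Y_{7,7})(Ω₁) = (-0.002012, -0.005088) ; Y_{7,7}(Ω₂) = (-0.000007, 0.000002) ; Δ = (0.000000, 0.000000)
Total Σ_m = (-0.011687, 0.000000). Multiply by 0.837758: (-0.009791, 0.000000). P_7(cos γ) = -0.009791

-0.009791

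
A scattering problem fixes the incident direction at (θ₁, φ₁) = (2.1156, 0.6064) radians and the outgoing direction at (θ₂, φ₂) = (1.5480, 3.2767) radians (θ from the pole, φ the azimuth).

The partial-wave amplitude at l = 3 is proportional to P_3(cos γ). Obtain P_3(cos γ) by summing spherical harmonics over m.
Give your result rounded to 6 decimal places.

0.002957

Term-by-term m-sum for l=3 (normalisation 4π/7 = 1.795196):
  [-3]  conj(Y_{3,-3})(Ω₁) = -0.06417 + 0.25297j ; Y_{3,-3}(Ω₂) = -0.38312 + 0.16439j ; Δ = -0.01700 - 0.10747j
  [-2]  conj(Y_{3,-2})(Ω₁) = -0.13574 - 0.36283j ; Y_{3,-2}(Ω₂) = 0.02244 - 0.00622j ; Δ = -0.00530 - 0.00730j
  [-1]  conj(Y_{3,-1})(Ω₁) = 0.07788 + 0.05402j ; Y_{3,-1}(Ω₂) = 0.31932 - 0.04341j ; Δ = 0.02721 + 0.01387j
  [+0]  conj(Y_{3,0})(Ω₁) = 0.32048 + 0.00000j ; Y_{3,0}(Ω₂) = -0.02550 + 0.00000j ; Δ = -0.00817 + 0.00000j
  [+1]  conj(Y_{3,1})(Ω₁) = -0.07788 + 0.05402j ; Y_{3,1}(Ω₂) = -0.31932 - 0.04341j ; Δ = 0.02721 - 0.01387j
  [+2]  conj(Y_{3,2})(Ω₁) = -0.13574 + 0.36283j ; Y_{3,2}(Ω₂) = 0.02244 + 0.00622j ; Δ = -0.00530 + 0.00730j
  [+3]  conj(Y_{3,3})(Ω₁) = 0.06417 + 0.25297j ; Y_{3,3}(Ω₂) = 0.38312 + 0.16439j ; Δ = -0.01700 + 0.10747j
Accumulated sum 0.00165 + 0.00000j; after 4π/(2l+1) scaling, 0.00296 + 0.00000j ⇒ P_3 = 0.002957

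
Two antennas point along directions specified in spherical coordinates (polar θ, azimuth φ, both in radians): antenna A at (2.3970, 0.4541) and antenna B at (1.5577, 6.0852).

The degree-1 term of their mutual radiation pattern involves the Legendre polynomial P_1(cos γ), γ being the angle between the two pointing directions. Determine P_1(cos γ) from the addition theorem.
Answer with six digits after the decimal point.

0.528951

Term-by-term m-sum for l=1 (normalisation 4π/3 = 4.188790):
  m=-1: 0.21040 + 0.10270j × 0.33872 + 0.06795j = 0.06429 + 0.04908j  (running Σ = 0.06429 + 0.04908j)
  m=0: -0.35930 + 0.00000j × 0.00640 + 0.00000j = -0.00230 + 0.00000j  (running Σ = 0.06199 + 0.04908j)
  m=1: -0.21040 + 0.10270j × -0.33872 + 0.06795j = 0.06429 - 0.04908j  (running Σ = 0.12628 + 0.00000j)
Σ over m = 0.12628 + 0.00000j; ×(4π/3) → 0.52895 + 0.00000j. Real part: 0.528951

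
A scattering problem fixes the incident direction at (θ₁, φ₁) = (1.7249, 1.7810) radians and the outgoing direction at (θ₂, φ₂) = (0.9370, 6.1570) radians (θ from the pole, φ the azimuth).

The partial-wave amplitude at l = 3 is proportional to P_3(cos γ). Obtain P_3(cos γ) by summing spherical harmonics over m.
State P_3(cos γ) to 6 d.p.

Addition theorem: P_3(cos γ) = (4π/7) Σ_m Y*_{lm}(Ω₁) Y_{lm}(Ω₂), m = −3…3:
  m=-3: Y*=0.23737 - 0.32514j  Y=0.20283 + 0.08067j  product 0.07438 - 0.04680j
  m=-2: Y*=0.13984 + 0.06251j  Y=0.38052 + 0.09812j  product 0.04708 + 0.03751j
  m=-1: Y*=0.05879 - 0.27553j  Y=0.19468 + 0.02470j  product 0.01825 - 0.05219j
  m=+0: Y*=0.16509 + 0.00000j  Y=-0.27546 + 0.00000j  product -0.04548 + 0.00000j
  m=+1: Y*=-0.05879 - 0.27553j  Y=-0.19468 + 0.02470j  product 0.01825 + 0.05219j
  m=+2: Y*=0.13984 - 0.06251j  Y=0.38052 - 0.09812j  product 0.04708 - 0.03751j
  m=+3: Y*=-0.23737 - 0.32514j  Y=-0.20283 + 0.08067j  product 0.07438 + 0.04680j
Accumulated sum 0.23392 + 0.00000j; after 4π/(2l+1) scaling, 0.41994 + 0.00000j ⇒ P_3 = 0.419940

0.419940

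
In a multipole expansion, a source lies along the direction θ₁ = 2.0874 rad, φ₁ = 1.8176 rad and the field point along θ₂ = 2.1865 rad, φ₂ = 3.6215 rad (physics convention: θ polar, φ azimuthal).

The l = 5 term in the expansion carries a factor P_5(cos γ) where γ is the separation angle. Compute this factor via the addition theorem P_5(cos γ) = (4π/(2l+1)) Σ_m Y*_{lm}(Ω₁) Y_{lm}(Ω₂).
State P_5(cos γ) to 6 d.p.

Summing Y*_{l m}(θ₁,φ₁)·Y_{l m}(θ₂,φ₂) over m ∈ [−5, 5]; prefactor 4π/(2·5+1) = 1.142397:
  m=-5: -0.21771 + 0.07622j × 0.12405 + 0.11373j = -0.03568 - 0.01531j  (running Σ = -0.03568 - 0.01531j)
  m=-4: -0.22832 - 0.34579j × 0.12869 + 0.35382j = 0.09297 - 0.12528j  (running Σ = 0.05729 - 0.14059j)
  m=-3: 0.18343 - 0.20073j × -0.04925 + 0.37356j = 0.06595 + 0.07841j  (running Σ = 0.12324 - 0.06218j)
  m=-2: -0.14942 - 0.08039j × -0.00024 + 0.00034j = 0.00006 - 0.00003j  (running Σ = 0.12330 - 0.06221j)
  m=-1: 0.07930 - 0.31477j × 0.30924 - 0.16096j = -0.02614 - 0.11011j  (running Σ = 0.09716 - 0.17232j)
  m=0: -0.09659 + 0.00000j × 0.09046 + 0.00000j = -0.00874 + 0.00000j  (running Σ = 0.08842 - 0.17232j)
  m=1: -0.07930 - 0.31477j × -0.30924 - 0.16096j = -0.02614 + 0.11011j  (running Σ = 0.06228 - 0.06221j)
  m=2: -0.14942 + 0.08039j × -0.00024 - 0.00034j = 0.00006 + 0.00003j  (running Σ = 0.06235 - 0.06218j)
  m=3: -0.18343 - 0.20073j × 0.04925 + 0.37356j = 0.06595 - 0.07841j  (running Σ = 0.12830 - 0.14059j)
  m=4: -0.22832 + 0.34579j × 0.12869 - 0.35382j = 0.09297 + 0.12528j  (running Σ = 0.22126 - 0.01531j)
  m=5: 0.21771 + 0.07622j × -0.12405 + 0.11373j = -0.03568 + 0.01531j  (running Σ = 0.18559 + 0.00000j)
Accumulated sum 0.18559 + 0.00000j; after 4π/(2l+1) scaling, 0.21201 + 0.00000j ⇒ P_5 = 0.212014

0.212014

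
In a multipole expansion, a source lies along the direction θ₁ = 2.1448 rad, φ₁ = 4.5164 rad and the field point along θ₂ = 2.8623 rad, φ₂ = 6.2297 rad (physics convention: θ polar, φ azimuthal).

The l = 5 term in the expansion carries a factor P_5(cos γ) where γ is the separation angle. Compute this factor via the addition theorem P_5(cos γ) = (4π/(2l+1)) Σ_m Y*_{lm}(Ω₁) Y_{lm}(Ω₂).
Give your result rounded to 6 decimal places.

Expand P_5 via completeness: Σ_{m} conj(Y_{5,m}) at Ω₁ times Y_{5,m} at Ω₂ —
  m=-5: -0.160943-0.107959i × +0.000713+0.000195i = -0.000094-0.000108i  (running Σ = -0.000094-0.000108i)
  m=-4: -0.280619+0.279811i × -0.007963-0.001730i = +0.002719-0.001743i  (running Σ = +0.002625-0.001851i)
  m=-3: +0.187889+0.281856i × +0.052343+0.008472i = +0.007447+0.016345i  (running Σ = +0.010072+0.014494i)
  m=-2: -0.069241+0.028622i × -0.218133-0.023423i = +0.015774-0.004622i  (running Σ = +0.025846+0.009873i)
  m=-1: +0.068204+0.343531i × +0.528421+0.028290i = +0.026322+0.183458i  (running Σ = +0.052168+0.193331i)
  m=0: +0.010314-0.000000i × -0.461818+0.000000i = -0.004763+0.000000i  (running Σ = +0.047405+0.193331i)
  m=1: -0.068204+0.343531i × -0.528421+0.028290i = +0.026322-0.183458i  (running Σ = +0.073727+0.009873i)
  m=2: -0.069241-0.028622i × -0.218133+0.023423i = +0.015774+0.004622i  (running Σ = +0.089501+0.014494i)
  m=3: -0.187889+0.281856i × -0.052343+0.008472i = +0.007447-0.016345i  (running Σ = +0.096948-0.001851i)
  m=4: -0.280619-0.279811i × -0.007963+0.001730i = +0.002719+0.001743i  (running Σ = +0.099667-0.000108i)
  m=5: +0.160943-0.107959i × -0.000713+0.000195i = -0.000094+0.000108i  (running Σ = +0.099573-0.000000i)
Σ over m = +0.099573-0.000000i; ×(4π/11) → +0.113752-0.000000i. Real part: 0.113752

0.113752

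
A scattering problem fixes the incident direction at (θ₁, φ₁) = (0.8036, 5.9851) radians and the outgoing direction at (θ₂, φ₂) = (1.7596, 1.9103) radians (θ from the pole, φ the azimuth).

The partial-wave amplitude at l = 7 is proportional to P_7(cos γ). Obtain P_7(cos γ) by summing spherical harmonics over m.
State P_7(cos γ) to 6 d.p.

Summing Y*_{l m}(θ₁,φ₁)·Y_{l m}(θ₂,φ₂) over m ∈ [−7, 7]; prefactor 4π/(2·7+1) = 0.837758:
  m=-7: Y*=(-0.024705, -0.043572)  Y=(0.305470, -0.318151)  product (-0.021409, -0.005450)
  m=-6: Y*=(-0.039034, -0.176447)  Y=(-0.141749, -0.281680)  product (-0.044169, 0.036006)
  m=-5: Y*=(0.029972, -0.372122)  Y=(0.180388, -0.022982)  product (-0.003146, -0.067815)
  m=-4: Y*=(0.164933, -0.414799)  Y=(0.068823, -0.318546)  product (-0.120781, -0.081086)
  m=-3: Y*=(0.113590, -0.141465)  Y=(0.076094, 0.046893)  product (0.015277, -0.005438)
  m=-2: Y*=(-0.223677, 0.151772)  Y=(0.249186, -0.201098)  product (-0.025216, 0.082800)
  m=-1: Y*=(-0.302497, 0.092939)  Y=(0.017551, 0.049695)  product (-0.009928, -0.013401)
  m=+0: Y*=(0.183886, -0.000000)  Y=(0.317131, 0.000000)  product (0.058316, 0.000000)
  m=+1: Y*=(0.302497, 0.092939)  Y=(-0.017551, 0.049695)  product (-0.009928, 0.013401)
  m=+2: Y*=(-0.223677, -0.151772)  Y=(0.249186, 0.201098)  product (-0.025216, -0.082800)
  m=+3: Y*=(-0.113590, -0.141465)  Y=(-0.076094, 0.046893)  product (0.015277, 0.005438)
  m=+4: Y*=(0.164933, 0.414799)  Y=(0.068823, 0.318546)  product (-0.120781, 0.081086)
  m=+5: Y*=(-0.029972, -0.372122)  Y=(-0.180388, -0.022982)  product (-0.003146, 0.067815)
  m=+6: Y*=(-0.039034, 0.176447)  Y=(-0.141749, 0.281680)  product (-0.044169, -0.036006)
  m=+7: Y*=(0.024705, -0.043572)  Y=(-0.305470, -0.318151)  product (-0.021409, 0.005450)
Total Σ_m = (-0.360427, 0.000000). Multiply by 0.837758: (-0.301951, 0.000000). P_7(cos γ) = -0.301951

-0.301951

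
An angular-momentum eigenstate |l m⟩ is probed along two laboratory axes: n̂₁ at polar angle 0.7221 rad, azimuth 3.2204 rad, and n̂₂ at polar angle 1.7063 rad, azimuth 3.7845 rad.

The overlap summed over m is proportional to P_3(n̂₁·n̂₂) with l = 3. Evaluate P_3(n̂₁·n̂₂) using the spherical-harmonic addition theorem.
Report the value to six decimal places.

Expand P_3 via completeness: Σ_{m} conj(Y_{3,m}) at Ω₁ times Y_{3,m} at Ω₂ —
  [-3]  conj(Y_{3,-3})(Ω₁) = -0.11712 - 0.02822j ; Y_{3,-3}(Ω₂) = 0.14218 + 0.38013j ; Δ = -0.00593 - 0.04854j
  [-2]  conj(Y_{3,-2})(Ω₁) = 0.33089 + 0.05259j ; Y_{3,-2}(Ω₂) = -0.03811 + 0.13007j ; Δ = -0.01945 + 0.04104j
  [-1]  conj(Y_{3,-1})(Ω₁) = -0.38664 - 0.03053j ; Y_{3,-1}(Ω₂) = 0.23290 - 0.17446j ; Δ = -0.09538 + 0.06034j
  [+0]  conj(Y_{3,0})(Ω₁) = -0.05163 + 0.00000j ; Y_{3,0}(Ω₂) = 0.14664 + 0.00000j ; Δ = -0.00757 + 0.00000j
  [+1]  conj(Y_{3,1})(Ω₁) = 0.38664 - 0.03053j ; Y_{3,1}(Ω₂) = -0.23290 - 0.17446j ; Δ = -0.09538 - 0.06034j
  [+2]  conj(Y_{3,2})(Ω₁) = 0.33089 - 0.05259j ; Y_{3,2}(Ω₂) = -0.03811 - 0.13007j ; Δ = -0.01945 - 0.04104j
  [+3]  conj(Y_{3,3})(Ω₁) = 0.11712 - 0.02822j ; Y_{3,3}(Ω₂) = -0.14218 + 0.38013j ; Δ = -0.00593 + 0.04854j
Accumulated sum -0.24907 + 0.00000j; after 4π/(2l+1) scaling, -0.44713 + 0.00000j ⇒ P_3 = -0.447134

-0.447134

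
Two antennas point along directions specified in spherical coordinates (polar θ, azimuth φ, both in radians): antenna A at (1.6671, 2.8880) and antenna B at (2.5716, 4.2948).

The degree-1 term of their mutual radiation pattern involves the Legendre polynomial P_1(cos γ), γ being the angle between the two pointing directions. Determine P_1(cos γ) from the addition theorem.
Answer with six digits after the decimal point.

0.168646

Expand P_1 via completeness: Σ_{m} conj(Y_{1,m}) at Ω₁ times Y_{1,m} at Ω₂ —
  [-1]  conj(Y_{1,-1})(Ω₁) = -0.332895+0.086277i ; Y_{1,-1}(Ω₂) = -0.075611+0.170417i ; Δ = +0.010467-0.063254i
  [+0]  conj(Y_{1,0})(Ω₁) = -0.046982-0.000000i ; Y_{1,0}(Ω₂) = -0.411357+0.000000i ; Δ = +0.019326+0.000000i
  [+1]  conj(Y_{1,1})(Ω₁) = +0.332895+0.086277i ; Y_{1,1}(Ω₂) = +0.075611+0.170417i ; Δ = +0.010467+0.063254i
Σ over m = +0.040261+0.000000i; ×(4π/3) → +0.168646+0.000000i. Real part: 0.168646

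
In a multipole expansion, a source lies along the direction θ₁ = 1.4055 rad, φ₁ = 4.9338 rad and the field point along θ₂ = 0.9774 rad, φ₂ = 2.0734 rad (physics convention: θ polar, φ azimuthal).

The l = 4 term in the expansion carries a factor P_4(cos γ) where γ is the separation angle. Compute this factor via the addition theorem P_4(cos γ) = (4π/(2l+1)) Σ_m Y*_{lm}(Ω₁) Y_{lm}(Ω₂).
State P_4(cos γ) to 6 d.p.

-0.416496

Expand P_4 via completeness: Σ_{m} conj(Y_{4,m}) at Ω₁ times Y_{4,m} at Ω₂ —
  m=-4: Y*=(0.265072, 0.324359)  Y=(-0.088973, -0.189177)  product (0.037777, -0.079005)
  m=-3: Y*=(-0.121841, 0.155626)  Y=(0.398030, 0.025103)  product (-0.052403, 0.058885)
  m=-2: Y*=(0.238339, 0.113028)  Y=(-0.146480, 0.230763)  product (-0.060995, 0.038444)
  m=-1: Y*=(-0.047390, 0.210529)  Y=(0.085703, 0.155913)  product (-0.036886, 0.010654)
  m=+0: Y*=(0.234147, -0.000000)  Y=(-0.312968, 0.000000)  product (-0.073280, 0.000000)
  m=+1: Y*=(0.047390, 0.210529)  Y=(-0.085703, 0.155913)  product (-0.036886, -0.010654)
  m=+2: Y*=(0.238339, -0.113028)  Y=(-0.146480, -0.230763)  product (-0.060995, -0.038444)
  m=+3: Y*=(0.121841, 0.155626)  Y=(-0.398030, 0.025103)  product (-0.052403, -0.058885)
  m=+4: Y*=(0.265072, -0.324359)  Y=(-0.088973, 0.189177)  product (0.037777, 0.079005)
Σ over m = (-0.298293, 0.000000); ×(4π/9) → (-0.416496, 0.000000). Real part: -0.416496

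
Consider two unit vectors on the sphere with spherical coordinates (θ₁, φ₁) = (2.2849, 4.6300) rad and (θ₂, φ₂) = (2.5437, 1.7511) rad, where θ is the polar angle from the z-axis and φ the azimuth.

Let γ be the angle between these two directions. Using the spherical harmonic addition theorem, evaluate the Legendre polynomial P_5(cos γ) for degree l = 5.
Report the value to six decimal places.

0.225600

Addition theorem: P_5(cos γ) = (4π/11) Σ_m Y*_{lm}(Ω₁) Y_{lm}(Ω₂), m = −5…5:
  [-5]  conj(Y_{5,-5})(Ω₁) = -0.045795-0.104807i ; Y_{5,-5}(Ω₂) = -0.020572-0.016274i ; Δ = -0.000764+0.002901i
  [-4]  conj(Y_{5,-4})(Ω₁) = -0.296601+0.101446i ; Y_{5,-4}(Ω₂) = -0.091468+0.080421i ; Δ = +0.018971-0.033132i
  [-3]  conj(Y_{5,-3})(Ω₁) = +0.104478+0.414059i ; Y_{5,-3}(Ω₂) = +0.163570+0.272313i ; Δ = -0.095664+0.096178i
  [-2]  conj(Y_{5,-2})(Ω₁) = +0.179352-0.029824i ; Y_{5,-2}(Ω₂) = +0.435824-0.164348i ; Δ = +0.073265-0.042474i
  [-1]  conj(Y_{5,-1})(Ω₁) = +0.022734+0.275305i ; Y_{5,-1}(Ω₂) = -0.039972-0.219284i ; Δ = +0.059461-0.015990i
  [+0]  conj(Y_{5,0})(Ω₁) = +0.263073-0.000000i ; Y_{5,0}(Ω₂) = +0.330480+0.000000i ; Δ = +0.086940+0.000000i
  [+1]  conj(Y_{5,1})(Ω₁) = -0.022734+0.275305i ; Y_{5,1}(Ω₂) = +0.039972-0.219284i ; Δ = +0.059461+0.015990i
  [+2]  conj(Y_{5,2})(Ω₁) = +0.179352+0.029824i ; Y_{5,2}(Ω₂) = +0.435824+0.164348i ; Δ = +0.073265+0.042474i
  [+3]  conj(Y_{5,3})(Ω₁) = -0.104478+0.414059i ; Y_{5,3}(Ω₂) = -0.163570+0.272313i ; Δ = -0.095664-0.096178i
  [+4]  conj(Y_{5,4})(Ω₁) = -0.296601-0.101446i ; Y_{5,4}(Ω₂) = -0.091468-0.080421i ; Δ = +0.018971+0.033132i
  [+5]  conj(Y_{5,5})(Ω₁) = +0.045795-0.104807i ; Y_{5,5}(Ω₂) = +0.020572-0.016274i ; Δ = -0.000764-0.002901i
Accumulated sum +0.197480+0.000000i; after 4π/(2l+1) scaling, +0.225600+0.000000i ⇒ P_5 = 0.225600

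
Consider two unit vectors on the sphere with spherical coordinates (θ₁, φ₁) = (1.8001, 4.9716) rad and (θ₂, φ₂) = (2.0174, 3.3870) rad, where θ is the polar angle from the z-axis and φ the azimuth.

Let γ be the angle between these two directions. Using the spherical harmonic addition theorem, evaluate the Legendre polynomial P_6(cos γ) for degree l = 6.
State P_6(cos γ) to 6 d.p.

Expand P_6 via completeness: Σ_{m} conj(Y_{6,m}) at Ω₁ times Y_{6,m} at Ω₂ —
  term(m=-6) = -0.10677 - 0.00886j   from Y*(Ω₁)=-0.00640 - 0.41196j, Y(Ω₂)=0.02553 - 0.25878j
  term(m=-5) = -0.00991 + 0.14336j   from Y*(Ω₁)=-0.32064 + 0.09038j, Y(Ω₂)=0.14538 - 0.40612j
  term(m=-4) = -0.03435 - 0.00190j   from Y*(Ω₁)=-0.07049 - 0.11923j, Y(Ω₂)=0.13800 - 0.20648j
  term(m=-3) = 0.00269 - 0.06501j   from Y*(Ω₁)=-0.23328 + 0.23693j, Y(Ω₂)=-0.14501 + 0.13140j
  term(m=-2) = 0.01564 + 0.00043j   from Y*(Ω₁)=-0.04242 - 0.02420j, Y(Ω₂)=-0.28260 + 0.15103j
  term(m=-1) = -0.00039 + 0.02858j   from Y*(Ω₁)=-0.08270 + 0.31187j, Y(Ω₂)=0.08594 - 0.02153j
  term(m=+0) = -0.00796 + 0.00000j   from Y*(Ω₁)=-0.02442 + 0.00000j, Y(Ω₂)=0.32580 + 0.00000j
  term(m=+1) = -0.00039 - 0.02858j   from Y*(Ω₁)=0.08270 + 0.31187j, Y(Ω₂)=-0.08594 - 0.02153j
  term(m=+2) = 0.01564 - 0.00043j   from Y*(Ω₁)=-0.04242 + 0.02420j, Y(Ω₂)=-0.28260 - 0.15103j
  term(m=+3) = 0.00269 + 0.06501j   from Y*(Ω₁)=0.23328 + 0.23693j, Y(Ω₂)=0.14501 + 0.13140j
  term(m=+4) = -0.03435 + 0.00190j   from Y*(Ω₁)=-0.07049 + 0.11923j, Y(Ω₂)=0.13800 + 0.20648j
  term(m=+5) = -0.00991 - 0.14336j   from Y*(Ω₁)=0.32064 + 0.09038j, Y(Ω₂)=-0.14538 - 0.40612j
  term(m=+6) = -0.10677 + 0.00886j   from Y*(Ω₁)=-0.00640 + 0.41196j, Y(Ω₂)=0.02553 + 0.25878j
Accumulated sum -0.27413 + 0.00000j; after 4π/(2l+1) scaling, -0.26498 + 0.00000j ⇒ P_6 = -0.264983

-0.264983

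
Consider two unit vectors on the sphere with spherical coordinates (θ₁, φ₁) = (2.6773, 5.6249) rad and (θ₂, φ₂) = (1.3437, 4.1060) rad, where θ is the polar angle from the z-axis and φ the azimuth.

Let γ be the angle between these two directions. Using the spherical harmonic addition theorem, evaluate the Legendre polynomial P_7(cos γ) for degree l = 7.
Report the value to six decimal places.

0.286287

Term-by-term m-sum for l=7 (normalisation 4π/15 = 0.837758):
  m=-7: Y*=(-0.000188, 0.001795)  Y=(-0.372046, 0.187896)  product (-0.000267, -0.000703)
  m=-6: Y*=(0.009318, -0.009751)  Y=(0.316824, 0.171744)  product (0.004627, -0.001489)
  m=-5: Y*=(-0.061359, 0.009263)  Y=(0.012022, 0.109204)  product (-0.001749, -0.006589)
  m=-4: Y*=(0.170379, 0.094957)  Y=(0.262971, -0.228806)  product (0.066531, -0.014013)
  m=-3: Y*=(-0.162608, -0.380292)  Y=(0.002160, 0.000548)  product (-0.000143, -0.000911)
  m=-2: Y*=(-0.130223, 0.501150)  Y=(-0.114738, -0.306669)  product (0.168629, -0.017566)
  m=-1: Y*=(0.130370, -0.100823)  Y=(-0.022250, 0.032081)  product (0.000334, 0.006426)
  m=+0: Y*=(0.420511, -0.000000)  Y=(-0.319119, 0.000000)  product (-0.134193, 0.000000)
  m=+1: Y*=(-0.130370, -0.100823)  Y=(0.022250, 0.032081)  product (0.000334, -0.006426)
  m=+2: Y*=(-0.130223, -0.501150)  Y=(-0.114738, 0.306669)  product (0.168629, 0.017566)
  m=+3: Y*=(0.162608, -0.380292)  Y=(-0.002160, 0.000548)  product (-0.000143, 0.000911)
  m=+4: Y*=(0.170379, -0.094957)  Y=(0.262971, 0.228806)  product (0.066531, 0.014013)
  m=+5: Y*=(0.061359, 0.009263)  Y=(-0.012022, 0.109204)  product (-0.001749, 0.006589)
  m=+6: Y*=(0.009318, 0.009751)  Y=(0.316824, -0.171744)  product (0.004627, 0.001489)
  m=+7: Y*=(0.000188, 0.001795)  Y=(0.372046, 0.187896)  product (-0.000267, 0.000703)
Σ over m = (0.341729, -0.000000); ×(4π/15) → (0.286287, -0.000000). Real part: 0.286287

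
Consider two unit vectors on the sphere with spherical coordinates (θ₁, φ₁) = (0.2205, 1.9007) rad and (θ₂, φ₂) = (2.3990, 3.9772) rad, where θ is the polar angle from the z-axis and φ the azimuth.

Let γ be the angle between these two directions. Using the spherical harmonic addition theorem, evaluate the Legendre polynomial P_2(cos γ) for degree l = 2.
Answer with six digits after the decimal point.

0.437395

Summing Y*_{l m}(θ₁,φ₁)·Y_{l m}(θ₂,φ₂) over m ∈ [−2, 2]; prefactor 4π/(2·2+1) = 2.513274:
  m=-2: Y*=(-0.014600, -0.011327)  Y=(-0.017706, -0.175733)  product (-0.001732, 0.002766)
  m=-1: Y*=(-0.053413, 0.155987)  Y=(0.258136, -0.285452)  product (0.030739, 0.055513)
  m=+0: Y*=(0.585521, -0.000000)  Y=(0.198148, 0.000000)  product (0.116020, 0.000000)
  m=+1: Y*=(0.053413, 0.155987)  Y=(-0.258136, -0.285452)  product (0.030739, -0.055513)
  m=+2: Y*=(-0.014600, 0.011327)  Y=(-0.017706, 0.175733)  product (-0.001732, -0.002766)
Σ over m = (0.174034, 0.000000); ×(4π/5) → (0.437395, 0.000000). Real part: 0.437395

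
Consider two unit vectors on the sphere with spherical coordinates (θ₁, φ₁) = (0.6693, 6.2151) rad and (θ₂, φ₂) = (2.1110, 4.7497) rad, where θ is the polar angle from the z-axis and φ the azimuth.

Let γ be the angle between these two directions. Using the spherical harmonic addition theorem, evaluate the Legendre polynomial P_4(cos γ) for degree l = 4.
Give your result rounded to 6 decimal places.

Summing Y*_{l m}(θ₁,φ₁)·Y_{l m}(θ₂,φ₂) over m ∈ [−4, 4]; prefactor 4π/(2·4+1) = 1.396263:
  m=-4: Y*=0.06316 - 0.01764j  Y=0.23672 - 0.03559j  product 0.01432 - 0.00642j
  m=-3: Y*=0.22957 - 0.04755j  Y=0.04536 + 0.40351j  product 0.02960 + 0.09048j
  m=-2: Y*=0.42170 - 0.05778j  Y=-0.20894 + 0.01562j  product -0.08721 + 0.01866j
  m=-1: Y*=0.29980 - 0.02044j  Y=0.00894 + 0.23946j  product 0.00758 + 0.07161j
  m=+0: Y*=-0.23393 + 0.00000j  Y=-0.26304 + 0.00000j  product 0.06153 + 0.00000j
  m=+1: Y*=-0.29980 - 0.02044j  Y=-0.00894 + 0.23946j  product 0.00758 - 0.07161j
  m=+2: Y*=0.42170 + 0.05778j  Y=-0.20894 - 0.01562j  product -0.08721 - 0.01866j
  m=+3: Y*=-0.22957 - 0.04755j  Y=-0.04536 + 0.40351j  product 0.02960 - 0.09048j
  m=+4: Y*=0.06316 + 0.01764j  Y=0.23672 + 0.03559j  product 0.01432 + 0.00642j
Accumulated sum -0.00989 - 0.00000j; after 4π/(2l+1) scaling, -0.01381 - 0.00000j ⇒ P_4 = -0.013805

-0.013805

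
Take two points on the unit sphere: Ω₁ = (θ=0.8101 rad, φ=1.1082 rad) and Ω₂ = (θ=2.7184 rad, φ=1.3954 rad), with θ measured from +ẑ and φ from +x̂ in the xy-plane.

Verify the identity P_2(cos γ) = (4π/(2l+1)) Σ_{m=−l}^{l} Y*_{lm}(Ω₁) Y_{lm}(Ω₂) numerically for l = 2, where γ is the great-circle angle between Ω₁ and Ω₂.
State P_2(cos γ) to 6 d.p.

-0.323200

Summing Y*_{l m}(θ₁,φ₁)·Y_{l m}(θ₂,φ₂) over m ∈ [−2, 2]; prefactor 4π/(2·2+1) = 2.513274:
  term(m=-2) = 0.01108 - 0.00717j   from Y*(Ω₁)=-0.12195 + 0.16188j, Y(Ω₂)=-0.06118 - 0.02239j
  term(m=-1) = -0.10703 + 0.03161j   from Y*(Ω₁)=0.17217 + 0.34525j, Y(Ω₂)=-0.05048 + 0.28484j
  term(m=+0) = 0.06330 + 0.00000j   from Y*(Ω₁)=0.13433 + 0.00000j, Y(Ω₂)=0.47121 + 0.00000j
  term(m=+1) = -0.10703 - 0.03161j   from Y*(Ω₁)=-0.17217 + 0.34525j, Y(Ω₂)=0.05048 + 0.28484j
  term(m=+2) = 0.01108 + 0.00717j   from Y*(Ω₁)=-0.12195 - 0.16188j, Y(Ω₂)=-0.06118 + 0.02239j
Accumulated sum -0.12860 + 0.00000j; after 4π/(2l+1) scaling, -0.32320 + 0.00000j ⇒ P_2 = -0.323200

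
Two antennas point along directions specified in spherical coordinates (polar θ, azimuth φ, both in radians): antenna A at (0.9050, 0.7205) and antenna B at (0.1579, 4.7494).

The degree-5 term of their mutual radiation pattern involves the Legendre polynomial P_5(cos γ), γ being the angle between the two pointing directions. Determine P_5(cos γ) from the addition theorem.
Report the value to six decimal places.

0.015831

Term-by-term m-sum for l=5 (normalisation 4π/11 = 1.142397):
  [-5]  conj(Y_{5,-5})(Ω₁) = -0.12505 - 0.06209j ; Y_{5,-5}(Ω₂) = 0.00001 + 0.00004j ; Δ = 0.00000 - 0.00001j
  [-4]  conj(Y_{5,-4})(Ω₁) = -0.33515 + 0.08901j ; Y_{5,-4}(Ω₂) = 0.00088 - 0.00013j ; Δ = -0.00028 + 0.00012j
  [-3]  conj(Y_{5,-3})(Ω₁) = -0.22808 + 0.34012j ; Y_{5,-3}(Ω₂) = -0.00116 - 0.01040j ; Δ = 0.00380 + 0.00198j
  [-2]  conj(Y_{5,-2})(Ω₁) = 0.01212 + 0.09284j ; Y_{5,-2}(Ω₂) = -0.07948 + 0.00589j ; Δ = -0.00151 - 0.00731j
  [-1]  conj(Y_{5,-1})(Ω₁) = -0.24314 - 0.21346j ; Y_{5,-1}(Ω₂) = 0.01364 + 0.36843j ; Δ = 0.07533 - 0.09249j
  [+0]  conj(Y_{5,0})(Ω₁) = -0.18324 + 0.00000j ; Y_{5,0}(Ω₂) = 0.76849 + 0.00000j ; Δ = -0.14082 + 0.00000j
  [+1]  conj(Y_{5,1})(Ω₁) = 0.24314 - 0.21346j ; Y_{5,1}(Ω₂) = -0.01364 + 0.36843j ; Δ = 0.07533 + 0.09249j
  [+2]  conj(Y_{5,2})(Ω₁) = 0.01212 - 0.09284j ; Y_{5,2}(Ω₂) = -0.07948 - 0.00589j ; Δ = -0.00151 + 0.00731j
  [+3]  conj(Y_{5,3})(Ω₁) = 0.22808 + 0.34012j ; Y_{5,3}(Ω₂) = 0.00116 - 0.01040j ; Δ = 0.00380 - 0.00198j
  [+4]  conj(Y_{5,4})(Ω₁) = -0.33515 - 0.08901j ; Y_{5,4}(Ω₂) = 0.00088 + 0.00013j ; Δ = -0.00028 - 0.00012j
  [+5]  conj(Y_{5,5})(Ω₁) = 0.12505 - 0.06209j ; Y_{5,5}(Ω₂) = -0.00001 + 0.00004j ; Δ = 0.00000 + 0.00001j
Σ over m = 0.01386 - 0.00000j; ×(4π/11) → 0.01583 - 0.00000j. Real part: 0.015831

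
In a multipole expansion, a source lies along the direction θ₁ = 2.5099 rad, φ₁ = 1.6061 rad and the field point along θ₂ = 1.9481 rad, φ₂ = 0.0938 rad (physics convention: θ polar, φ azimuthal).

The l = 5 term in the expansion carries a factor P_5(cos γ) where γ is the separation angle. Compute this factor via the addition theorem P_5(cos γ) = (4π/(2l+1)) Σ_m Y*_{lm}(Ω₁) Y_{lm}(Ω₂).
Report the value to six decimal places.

Addition theorem: P_5(cos γ) = (4π/11) Σ_m Y*_{lm}(Ω₁) Y_{lm}(Ω₂), m = −5…5:
  term(m=-5) = 0.00310 + 0.01028j   from Y*(Ω₁)=-0.00585 + 0.03281j, Y(Ω₂)=0.28750 - 0.14568j
  term(m=-4) = 0.05659 - 0.01349j   from Y*(Ω₁)=-0.14259 - 0.02027j, Y(Ω₂)=-0.37581 + 0.14801j
  term(m=-3) = -0.00372 - 0.02100j   from Y*(Ω₁)=0.03661 - 0.34438j, Y(Ω₂)=0.05916 - 0.01710j
  term(m=-2) = 0.14454 - 0.01699j   from Y*(Ω₁)=0.45381 + 0.03210j, Y(Ω₂)=0.31429 - 0.05966j
  term(m=-1) = -0.00133 - 0.02279j   from Y*(Ω₁)=-0.00527 + 0.14928j, Y(Ω₂)=-0.15218 + 0.01432j
  term(m=+0) = -0.10472 + 0.00000j   from Y*(Ω₁)=0.36497 + 0.00000j, Y(Ω₂)=-0.28693 + 0.00000j
  term(m=+1) = -0.00133 + 0.02279j   from Y*(Ω₁)=0.00527 + 0.14928j, Y(Ω₂)=0.15218 + 0.01432j
  term(m=+2) = 0.14454 + 0.01699j   from Y*(Ω₁)=0.45381 - 0.03210j, Y(Ω₂)=0.31429 + 0.05966j
  term(m=+3) = -0.00372 + 0.02100j   from Y*(Ω₁)=-0.03661 - 0.34438j, Y(Ω₂)=-0.05916 - 0.01710j
  term(m=+4) = 0.05659 + 0.01349j   from Y*(Ω₁)=-0.14259 + 0.02027j, Y(Ω₂)=-0.37581 - 0.14801j
  term(m=+5) = 0.00310 - 0.01028j   from Y*(Ω₁)=0.00585 + 0.03281j, Y(Ω₂)=-0.28750 - 0.14568j
Σ over m = 0.29361 - 0.00000j; ×(4π/11) → 0.33542 - 0.00000j. Real part: 0.335420

0.335420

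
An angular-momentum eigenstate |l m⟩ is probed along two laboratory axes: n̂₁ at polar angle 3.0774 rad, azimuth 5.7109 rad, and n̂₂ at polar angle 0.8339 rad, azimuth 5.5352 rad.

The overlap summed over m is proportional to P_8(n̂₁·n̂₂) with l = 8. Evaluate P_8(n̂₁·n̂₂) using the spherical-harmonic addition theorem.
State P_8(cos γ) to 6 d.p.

Summing Y*_{l m}(θ₁,φ₁)·Y_{l m}(θ₂,φ₂) over m ∈ [−8, 8]; prefactor 4π/(2·8+1) = 0.739198:
  [-8]  conj(Y_{8,-8})(Ω₁) = -0.000000+0.000000i ; Y_{8,-8}(Ω₂) = +0.044554-0.013748i ; Δ = +0.000000+0.000000i
  [-7]  conj(Y_{8,-7})(Ω₁) = +0.000000-0.000000i ; Y_{8,-7}(Ω₂) = +0.084607-0.146575i ; Δ = -0.000000-0.000000i
  [-6]  conj(Y_{8,-6})(Ω₁) = -0.000000+0.000000i ; Y_{8,-6}(Ω₂) = -0.079797-0.349490i ; Δ = +0.000000+0.000000i
  [-5]  conj(Y_{8,-5})(Ω₁) = +0.000010+0.000003i ; Y_{8,-5}(Ω₂) = -0.379501-0.258703i ; Δ = -0.000003-0.000004i
  [-4]  conj(Y_{8,-4})(Ω₁) = -0.000149-0.000171i ; Y_{8,-4}(Ω₂) = -0.252918+0.038135i ; Δ = +0.000044+0.000037i
  [-3]  conj(Y_{8,-3})(Ω₁) = +0.000529+0.003594i ; Y_{8,-3}(Ω₂) = +0.117129-0.146887i ; Δ = +0.000590+0.000343i
  [-2]  conj(Y_{8,-2})(Ω₁) = +0.017165-0.037804i ; Y_{8,-2}(Ω₂) = -0.027643-0.368744i ; Δ = -0.014415-0.005285i
  [-1]  conj(Y_{8,-1})(Ω₁) = -0.256629+0.165320i ; Y_{8,-1}(Ω₂) = +0.016130+0.014966i ; Δ = -0.006613-0.001174i
  [+0]  conj(Y_{8,0})(Ω₁) = +1.078408-0.000000i ; Y_{8,0}(Ω₂) = +0.369312+0.000000i ; Δ = +0.398269+0.000000i
  [+1]  conj(Y_{8,1})(Ω₁) = +0.256629+0.165320i ; Y_{8,1}(Ω₂) = -0.016130+0.014966i ; Δ = -0.006613+0.001174i
  [+2]  conj(Y_{8,2})(Ω₁) = +0.017165+0.037804i ; Y_{8,2}(Ω₂) = -0.027643+0.368744i ; Δ = -0.014415+0.005285i
  [+3]  conj(Y_{8,3})(Ω₁) = -0.000529+0.003594i ; Y_{8,3}(Ω₂) = -0.117129-0.146887i ; Δ = +0.000590-0.000343i
  [+4]  conj(Y_{8,4})(Ω₁) = -0.000149+0.000171i ; Y_{8,4}(Ω₂) = -0.252918-0.038135i ; Δ = +0.000044-0.000037i
  [+5]  conj(Y_{8,5})(Ω₁) = -0.000010+0.000003i ; Y_{8,5}(Ω₂) = +0.379501-0.258703i ; Δ = -0.000003+0.000004i
  [+6]  conj(Y_{8,6})(Ω₁) = -0.000000-0.000000i ; Y_{8,6}(Ω₂) = -0.079797+0.349490i ; Δ = +0.000000-0.000000i
  [+7]  conj(Y_{8,7})(Ω₁) = -0.000000-0.000000i ; Y_{8,7}(Ω₂) = -0.084607-0.146575i ; Δ = -0.000000+0.000000i
  [+8]  conj(Y_{8,8})(Ω₁) = -0.000000-0.000000i ; Y_{8,8}(Ω₂) = +0.044554+0.013748i ; Δ = +0.000000-0.000000i
Accumulated sum +0.357476-0.000000i; after 4π/(2l+1) scaling, +0.264245-0.000000i ⇒ P_8 = 0.264245

0.264245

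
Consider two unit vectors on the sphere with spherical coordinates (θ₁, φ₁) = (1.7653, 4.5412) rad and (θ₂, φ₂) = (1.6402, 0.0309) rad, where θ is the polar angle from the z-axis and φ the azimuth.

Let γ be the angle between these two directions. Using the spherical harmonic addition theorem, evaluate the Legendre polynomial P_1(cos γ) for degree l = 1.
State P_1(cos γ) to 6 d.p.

Summing Y*_{l m}(θ₁,φ₁)·Y_{l m}(θ₂,φ₂) over m ∈ [−1, 1]; prefactor 4π/(2·1+1) = 4.188790:
  m=-1: Y*=(-0.057747, -0.334025)  Y=(0.344498, -0.010648)  product (-0.023450, -0.114456)
  m=+0: Y*=(-0.094437, -0.000000)  Y=(-0.033884, 0.000000)  product (0.003200, 0.000000)
  m=+1: Y*=(0.057747, -0.334025)  Y=(-0.344498, -0.010648)  product (-0.023450, 0.114456)
Accumulated sum (-0.043701, 0.000000); after 4π/(2l+1) scaling, (-0.183054, 0.000000) ⇒ P_1 = -0.183054

-0.183054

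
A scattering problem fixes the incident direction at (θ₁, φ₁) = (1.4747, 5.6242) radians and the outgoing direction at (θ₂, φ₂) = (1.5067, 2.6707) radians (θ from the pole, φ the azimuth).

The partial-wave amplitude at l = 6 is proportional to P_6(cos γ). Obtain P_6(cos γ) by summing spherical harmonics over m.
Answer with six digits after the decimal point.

Term-by-term m-sum for l=6 (normalisation 4π/13 = 0.966644):
  m=-6: Y*=-0.32318 + 0.34107j  Y=-0.45350 + 0.14839j  product 0.09595 - 0.20263j
  m=-5: Y*=-0.15505 + 0.02396j  Y=0.07489 - 0.07515j  product -0.00981 + 0.01345j
  m=-4: Y*=0.27538 + 0.15247j  Y=0.10397 - 0.32150j  product 0.07765 - 0.07268j
  m=-3: Y*=0.07059 + 0.16414j  Y=0.01929 + 0.12100j  product -0.01850 + 0.01171j
  m=-2: Y*=0.06757 - 0.26154j  Y=0.17685 + 0.24306j  product 0.07552 - 0.02983j
  m=-1: Y*=0.14703 - 0.11387j  Y=-0.11446 - 0.05827j  product -0.02347 + 0.00447j
  m=+0: Y*=-0.25808 + 0.00000j  Y=-0.29080 + 0.00000j  product 0.07505 + 0.00000j
  m=+1: Y*=-0.14703 - 0.11387j  Y=0.11446 - 0.05827j  product -0.02347 - 0.00447j
  m=+2: Y*=0.06757 + 0.26154j  Y=0.17685 - 0.24306j  product 0.07552 + 0.02983j
  m=+3: Y*=-0.07059 + 0.16414j  Y=-0.01929 + 0.12100j  product -0.01850 - 0.01171j
  m=+4: Y*=0.27538 - 0.15247j  Y=0.10397 + 0.32150j  product 0.07765 + 0.07268j
  m=+5: Y*=0.15505 + 0.02396j  Y=-0.07489 - 0.07515j  product -0.00981 - 0.01345j
  m=+6: Y*=-0.32318 - 0.34107j  Y=-0.45350 - 0.14839j  product 0.09595 + 0.20263j
Total Σ_m = 0.46974 + 0.00000j. Multiply by 0.966644: 0.45407 + 0.00000j. P_6(cos γ) = 0.454067

0.454067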